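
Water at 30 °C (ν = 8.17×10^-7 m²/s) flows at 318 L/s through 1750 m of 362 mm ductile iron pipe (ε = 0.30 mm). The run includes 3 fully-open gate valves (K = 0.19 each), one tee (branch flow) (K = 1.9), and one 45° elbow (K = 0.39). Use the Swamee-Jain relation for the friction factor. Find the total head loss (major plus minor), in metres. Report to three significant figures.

H_L ≈ 46.3 m

V = 4Q/(πD²) = 3.090 m/s; V²/2g = 0.4866 m
Re = 1.37×10^6, ε/D = 8.29×10^-4 → f = 0.01910 (Swamee-Jain)
Major: h_f = f(L/D)·V²/2g = 0.01910·4834·0.4866 = 44.93 m
Minor: ΣK = 2.86; h_m = ΣK·V²/2g = 1.392 m
Total H_L = 44.93 + 1.392 = 46.32 m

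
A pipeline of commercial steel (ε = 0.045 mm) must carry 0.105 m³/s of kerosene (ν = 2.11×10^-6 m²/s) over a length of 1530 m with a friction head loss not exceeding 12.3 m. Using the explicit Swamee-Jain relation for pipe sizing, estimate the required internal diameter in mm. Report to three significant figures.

Swamee-Jain (Type III): D = 0.66·[ε^1.25·(LQ²/(gh_f))^4.75 + ν·Q^9.4·(L/(gh_f))^5.2]^0.04
LQ²/(gh_f) = 0.1398; L/(gh_f) = 12.68
Term 1 = ε^1.25·(…)^4.75 = 3.22×10^-10; Term 2 = ν·Q^9.4·(…)^5.2 = 7.24×10^-10
D = 0.66·(3.22×10^-10 + 7.24×10^-10)^0.04 = 0.2886 m = 289 mm
Check: V = 1.60 m/s, Re = 2.20×10^5, f = 0.01660, h_f = 11.6 m ≈ 12.3 m ✓

D ≈ 289 mm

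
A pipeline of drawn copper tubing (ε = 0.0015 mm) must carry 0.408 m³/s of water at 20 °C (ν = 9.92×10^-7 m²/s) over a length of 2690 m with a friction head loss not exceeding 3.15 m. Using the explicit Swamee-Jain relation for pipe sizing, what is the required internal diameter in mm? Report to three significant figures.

D ≈ 686 mm

Swamee-Jain (Type III): D = 0.66·[ε^1.25·(LQ²/(gh_f))^4.75 + ν·Q^9.4·(L/(gh_f))^5.2]^0.04
LQ²/(gh_f) = 14.49; L/(gh_f) = 87.05
Term 1 = ε^1.25·(…)^4.75 = 0.0172; Term 2 = ν·Q^9.4·(…)^5.2 = 2.65
D = 0.66·(0.0172 + 2.65)^0.04 = 0.6864 m = 686 mm
Check: V = 1.10 m/s, Re = 7.63×10^5, f = 0.01220, h_f = 2.96 m ≈ 3.15 m ✓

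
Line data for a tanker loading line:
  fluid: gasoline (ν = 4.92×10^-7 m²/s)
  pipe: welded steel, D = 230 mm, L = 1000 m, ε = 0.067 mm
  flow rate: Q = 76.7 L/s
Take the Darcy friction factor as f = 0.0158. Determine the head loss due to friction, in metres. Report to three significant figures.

V = 4Q/(πD²) = 4·0.0767/(π·0.230²) = 1.846 m/s
h_f = f(L/D)V²/(2g) = 0.01580·(1000/0.230)·1.846²/(2·9.81) = 11.93 m

h_f ≈ 11.9 m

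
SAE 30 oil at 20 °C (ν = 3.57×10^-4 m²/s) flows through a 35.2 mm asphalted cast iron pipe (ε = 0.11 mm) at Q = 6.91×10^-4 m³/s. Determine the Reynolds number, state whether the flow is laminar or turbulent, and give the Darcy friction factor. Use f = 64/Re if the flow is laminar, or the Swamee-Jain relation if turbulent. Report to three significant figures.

Re ≈ 70.0; laminar; f = 64/Re ≈ 0.914

V = 4Q/(πD²) = 0.7101 m/s
Re = VD/ν = 0.7101·0.0352/3.57×10^-4 = 70.0
Re < 2300 → laminar → f = 64/Re = 0.9141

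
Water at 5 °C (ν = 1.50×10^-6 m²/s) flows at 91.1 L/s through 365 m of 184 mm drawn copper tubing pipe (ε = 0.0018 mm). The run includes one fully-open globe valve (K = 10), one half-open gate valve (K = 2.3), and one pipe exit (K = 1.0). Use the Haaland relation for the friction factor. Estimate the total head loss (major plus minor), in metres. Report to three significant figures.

V = 4Q/(πD²) = 3.426 m/s; V²/2g = 0.5983 m
Re = 4.20×10^5, ε/D = 9.78×10^-6 → f = 0.01358 (Haaland)
Major: h_f = f(L/D)·V²/2g = 0.01358·1984·0.5983 = 16.11 m
Minor: ΣK = 13.3; h_m = ΣK·V²/2g = 7.957 m
Total H_L = 16.11 + 7.957 = 24.07 m

H_L ≈ 24.1 m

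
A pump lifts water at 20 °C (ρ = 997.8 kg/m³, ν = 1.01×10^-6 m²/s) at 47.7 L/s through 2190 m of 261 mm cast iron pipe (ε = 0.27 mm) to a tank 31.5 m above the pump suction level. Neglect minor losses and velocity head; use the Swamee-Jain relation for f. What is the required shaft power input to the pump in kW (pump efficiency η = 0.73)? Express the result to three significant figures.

V = 4Q/(πD²) = 0.8916 m/s; Re = 2.30×10^5; ε/D = 0.00103; f = 0.02116
h_f = f(L/D)V²/2g = 7.192 m
Total head H = z + h_f = 31.5 + 7.192 = 38.69 m
P_hyd = ρgQH = 997.8·9.81·0.0477·38.69 = 18.07 kW
P_shaft = P_hyd/η = 18.07/0.73 = 24.75 kW

P_shaft ≈ 24.7 kW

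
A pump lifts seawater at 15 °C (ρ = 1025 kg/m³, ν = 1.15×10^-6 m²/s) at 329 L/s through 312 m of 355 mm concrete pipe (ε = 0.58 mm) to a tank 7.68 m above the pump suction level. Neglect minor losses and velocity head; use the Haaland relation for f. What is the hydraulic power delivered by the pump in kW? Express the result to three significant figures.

V = 4Q/(πD²) = 3.324 m/s; Re = 1.03×10^6; ε/D = 0.00163; f = 0.02244
h_f = f(L/D)V²/2g = 11.10 m
Total head H = z + h_f = 7.68 + 11.10 = 18.78 m
P_hyd = ρgQH = 1025·9.81·0.329·18.78 = 62.14 kW

P_hyd ≈ 62.1 kW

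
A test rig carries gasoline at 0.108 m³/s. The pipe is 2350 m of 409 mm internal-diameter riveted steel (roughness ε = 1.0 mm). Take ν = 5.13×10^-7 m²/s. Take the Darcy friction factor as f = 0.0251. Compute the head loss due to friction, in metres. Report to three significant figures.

V = 4Q/(πD²) = 4·0.108/(π·0.409²) = 0.8220 m/s
h_f = f(L/D)V²/(2g) = 0.02510·(2350/0.409)·0.8220²/(2·9.81) = 4.967 m

h_f ≈ 4.97 m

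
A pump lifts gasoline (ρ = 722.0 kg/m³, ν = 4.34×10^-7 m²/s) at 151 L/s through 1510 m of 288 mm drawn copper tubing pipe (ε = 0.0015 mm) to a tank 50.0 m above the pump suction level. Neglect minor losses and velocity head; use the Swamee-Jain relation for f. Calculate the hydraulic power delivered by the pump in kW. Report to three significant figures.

V = 4Q/(πD²) = 2.318 m/s; Re = 1.54×10^6; ε/D = 5.21×10^-6; f = 0.01098
h_f = f(L/D)V²/2g = 15.76 m
Total head H = z + h_f = 50.0 + 15.76 = 65.76 m
P_hyd = ρgQH = 722.0·9.81·0.151·65.76 = 70.34 kW

P_hyd ≈ 70.3 kW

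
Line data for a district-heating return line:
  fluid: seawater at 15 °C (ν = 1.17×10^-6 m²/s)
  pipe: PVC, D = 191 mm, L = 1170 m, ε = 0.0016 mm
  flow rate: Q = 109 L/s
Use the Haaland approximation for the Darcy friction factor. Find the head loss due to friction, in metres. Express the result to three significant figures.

V = 4Q/(πD²) = 4·0.109/(π·0.191²) = 3.804 m/s
Re = VD/ν = 3.804·0.191/1.17×10^-6 = 6.21×10^5 → turbulent
ε/D = 0.0016/191 = 8.38×10^-6
Haaland: f = 0.01268
h_f = f(L/D)V²/(2g) = 0.01268·(1170/0.191)·3.804²/(2·9.81) = 57.30 m

h_f ≈ 57.3 m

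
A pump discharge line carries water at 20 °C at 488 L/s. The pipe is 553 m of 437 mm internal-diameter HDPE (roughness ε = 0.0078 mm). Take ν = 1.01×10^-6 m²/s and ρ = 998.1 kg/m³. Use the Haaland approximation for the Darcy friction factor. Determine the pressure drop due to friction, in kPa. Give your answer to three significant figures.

Δp ≈ 76.0 kPa

V = 4Q/(πD²) = 4·0.488/(π·0.437²) = 3.254 m/s
Re = VD/ν = 3.254·0.437/1.01×10^-6 = 1.41×10^6 → turbulent
ε/D = 0.0078/437 = 1.78×10^-5
Haaland: f = 0.01137
h_f = f(L/D)V²/(2g) = 0.01137·(553/0.437)·3.254²/(2·9.81) = 7.761 m
Δp = ρg·h_f = 998.1·9.81·7.761 = 76.00 kPa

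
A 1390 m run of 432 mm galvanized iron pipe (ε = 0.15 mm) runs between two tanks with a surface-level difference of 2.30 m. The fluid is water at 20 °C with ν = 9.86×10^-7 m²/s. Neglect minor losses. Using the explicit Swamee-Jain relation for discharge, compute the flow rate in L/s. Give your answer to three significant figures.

Swamee-Jain (Type II): Q = -0.965·√(gD⁵h_f/L)·ln[ε/(3.7D) + √(3.17ν²L/(gD³h_f))]
√(gD⁵h_f/L) = √(9.81·0.432⁵·2.30/1390) = 0.01563
ε/(3.7D) = 9.38×10^-5; √(3.17ν²L/(gD³h_f)) = 4.85×10^-5
Q = -0.965·0.01563·ln(1.424×10^-4) = 0.1336 m³/s
Check: V = 0.911 m/s, Re = 3.99×10^5, f = 0.01699, h_f = 2.31 m ≈ 2.30 m ✓

Q ≈ 134 L/s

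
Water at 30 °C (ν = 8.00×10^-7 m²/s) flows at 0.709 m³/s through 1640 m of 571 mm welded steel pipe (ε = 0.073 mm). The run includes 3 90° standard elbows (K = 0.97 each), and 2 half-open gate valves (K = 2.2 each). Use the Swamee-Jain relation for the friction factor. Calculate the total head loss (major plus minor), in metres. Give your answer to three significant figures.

V = 4Q/(πD²) = 2.769 m/s; V²/2g = 0.3907 m
Re = 1.98×10^6, ε/D = 1.28×10^-4 → f = 0.01334 (Swamee-Jain)
Major: h_f = f(L/D)·V²/2g = 0.01334·2872·0.3907 = 14.97 m
Minor: ΣK = 7.31; h_m = ΣK·V²/2g = 2.856 m
Total H_L = 14.97 + 2.856 = 17.83 m

H_L ≈ 17.8 m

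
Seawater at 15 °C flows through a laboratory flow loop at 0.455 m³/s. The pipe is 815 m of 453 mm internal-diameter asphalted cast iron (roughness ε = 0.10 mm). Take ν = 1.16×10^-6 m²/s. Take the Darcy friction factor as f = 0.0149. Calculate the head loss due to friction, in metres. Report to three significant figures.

V = 4Q/(πD²) = 4·0.455/(π·0.453²) = 2.823 m/s
h_f = f(L/D)V²/(2g) = 0.01490·(815/0.453)·2.823²/(2·9.81) = 10.89 m

h_f ≈ 10.9 m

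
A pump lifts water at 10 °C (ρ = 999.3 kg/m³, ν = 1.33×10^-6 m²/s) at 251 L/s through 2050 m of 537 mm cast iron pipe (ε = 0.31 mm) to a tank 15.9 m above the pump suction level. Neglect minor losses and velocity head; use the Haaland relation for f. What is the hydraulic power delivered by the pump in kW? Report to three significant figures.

P_hyd ≈ 49.8 kW

V = 4Q/(πD²) = 1.108 m/s; Re = 4.47×10^5; ε/D = 5.77×10^-4; f = 0.01813
h_f = f(L/D)V²/2g = 4.334 m
Total head H = z + h_f = 15.9 + 4.334 = 20.23 m
P_hyd = ρgQH = 999.3·9.81·0.251·20.23 = 49.79 kW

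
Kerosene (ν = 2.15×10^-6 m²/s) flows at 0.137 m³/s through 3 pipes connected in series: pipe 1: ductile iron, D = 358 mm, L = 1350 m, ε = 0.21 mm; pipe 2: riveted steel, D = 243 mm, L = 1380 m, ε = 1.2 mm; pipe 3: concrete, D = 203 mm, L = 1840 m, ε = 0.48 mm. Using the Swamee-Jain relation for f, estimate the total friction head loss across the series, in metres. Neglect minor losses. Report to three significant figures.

H ≈ 291 m

Pipe 1: V = 1.361 m/s, Re = 2.27×10^5, ε/D = 5.87×10^-4, f = 0.01918, h_1 = f(L/D)V²/2g = 6.830 m
Pipe 2: V = 2.954 m/s, Re = 3.34×10^5, ε/D = 0.00494, f = 0.03067, h_2 = f(L/D)V²/2g = 77.46 m
Pipe 3: V = 4.233 m/s, Re = 4.00×10^5, ε/D = 0.00236, f = 0.02503, h_3 = f(L/D)V²/2g = 207.2 m
Series → Q common, losses add: H = Σh = 291.5 m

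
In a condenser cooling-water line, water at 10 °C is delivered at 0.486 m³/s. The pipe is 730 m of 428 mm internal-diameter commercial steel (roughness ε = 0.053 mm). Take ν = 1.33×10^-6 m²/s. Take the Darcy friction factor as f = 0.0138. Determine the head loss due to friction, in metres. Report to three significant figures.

V = 4Q/(πD²) = 4·0.486/(π·0.428²) = 3.378 m/s
h_f = f(L/D)V²/(2g) = 0.01380·(730/0.428)·3.378²/(2·9.81) = 13.69 m

h_f ≈ 13.7 m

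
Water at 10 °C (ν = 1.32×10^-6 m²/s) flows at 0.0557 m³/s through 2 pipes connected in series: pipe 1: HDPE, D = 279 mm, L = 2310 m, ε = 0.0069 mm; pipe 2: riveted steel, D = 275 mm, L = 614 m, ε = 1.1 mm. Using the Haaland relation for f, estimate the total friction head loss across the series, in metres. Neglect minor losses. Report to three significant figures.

Pipe 1: V = 0.9111 m/s, Re = 1.93×10^5, ε/D = 2.47×10^-5, f = 0.01577, h_1 = f(L/D)V²/2g = 5.523 m
Pipe 2: V = 0.9378 m/s, Re = 1.95×10^5, ε/D = 0.00400, f = 0.02898, h_2 = f(L/D)V²/2g = 2.900 m
Series → Q common, losses add: H = Σh = 8.423 m

H ≈ 8.42 m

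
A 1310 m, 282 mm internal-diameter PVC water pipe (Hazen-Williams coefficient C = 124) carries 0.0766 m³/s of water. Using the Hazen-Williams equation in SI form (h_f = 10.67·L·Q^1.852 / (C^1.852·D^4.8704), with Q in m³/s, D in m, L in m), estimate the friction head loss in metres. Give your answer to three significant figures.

h_f ≈ 7.58 m

h_f = 10.67·1310·0.0766^1.852 / (124^1.852·0.282^4.8704) = 7.577 m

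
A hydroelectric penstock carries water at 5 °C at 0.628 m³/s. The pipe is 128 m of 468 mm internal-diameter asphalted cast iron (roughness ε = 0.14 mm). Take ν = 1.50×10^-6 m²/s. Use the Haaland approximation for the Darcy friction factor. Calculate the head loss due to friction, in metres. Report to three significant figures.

h_f ≈ 2.88 m

V = 4Q/(πD²) = 4·0.628/(π·0.468²) = 3.651 m/s
Re = VD/ν = 3.651·0.468/1.50×10^-6 = 1.14×10^6 → turbulent
ε/D = 0.14/468 = 2.99×10^-4
Haaland: f = 0.01552
h_f = f(L/D)V²/(2g) = 0.01552·(128/0.468)·3.651²/(2·9.81) = 2.884 m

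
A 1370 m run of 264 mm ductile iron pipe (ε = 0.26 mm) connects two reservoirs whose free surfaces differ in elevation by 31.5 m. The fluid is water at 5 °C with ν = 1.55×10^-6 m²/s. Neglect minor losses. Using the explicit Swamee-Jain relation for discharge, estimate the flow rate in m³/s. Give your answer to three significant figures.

Swamee-Jain (Type II): Q = -0.965·√(gD⁵h_f/L)·ln[ε/(3.7D) + √(3.17ν²L/(gD³h_f))]
√(gD⁵h_f/L) = √(9.81·0.264⁵·31.5/1370) = 0.01701
ε/(3.7D) = 2.66×10^-4; √(3.17ν²L/(gD³h_f)) = 4.28×10^-5
Q = -0.965·0.01701·ln(3.090×10^-4) = 0.1326 m³/s
Check: V = 2.42 m/s, Re = 4.13×10^5, f = 0.02042, h_f = 31.7 m ≈ 31.5 m ✓

Q ≈ 0.133 m³/s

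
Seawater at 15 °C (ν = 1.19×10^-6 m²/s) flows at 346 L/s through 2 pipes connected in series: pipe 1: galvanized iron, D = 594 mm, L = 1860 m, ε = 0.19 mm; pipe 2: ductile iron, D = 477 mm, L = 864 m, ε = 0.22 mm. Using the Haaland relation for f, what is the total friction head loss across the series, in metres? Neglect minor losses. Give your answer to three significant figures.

H ≈ 9.90 m

Pipe 1: V = 1.249 m/s, Re = 6.23×10^5, ε/D = 3.20×10^-4, f = 0.01611, h_1 = f(L/D)V²/2g = 4.008 m
Pipe 2: V = 1.936 m/s, Re = 7.76×10^5, ε/D = 4.61×10^-4, f = 0.01703, h_2 = f(L/D)V²/2g = 5.893 m
Series → Q common, losses add: H = Σh = 9.901 m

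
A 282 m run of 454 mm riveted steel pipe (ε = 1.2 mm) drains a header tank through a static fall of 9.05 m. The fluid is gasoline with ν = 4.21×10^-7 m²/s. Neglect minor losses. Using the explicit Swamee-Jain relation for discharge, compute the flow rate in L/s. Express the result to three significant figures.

Swamee-Jain (Type II): Q = -0.965·√(gD⁵h_f/L)·ln[ε/(3.7D) + √(3.17ν²L/(gD³h_f))]
√(gD⁵h_f/L) = √(9.81·0.454⁵·9.05/282) = 0.07792
ε/(3.7D) = 7.14×10^-4; √(3.17ν²L/(gD³h_f)) = 4.37×10^-6
Q = -0.965·0.07792·ln(7.187×10^-4) = 0.5443 m³/s
Check: V = 3.36 m/s, Re = 3.63×10^6, f = 0.02533, h_f = 9.06 m ≈ 9.05 m ✓

Q ≈ 544 L/s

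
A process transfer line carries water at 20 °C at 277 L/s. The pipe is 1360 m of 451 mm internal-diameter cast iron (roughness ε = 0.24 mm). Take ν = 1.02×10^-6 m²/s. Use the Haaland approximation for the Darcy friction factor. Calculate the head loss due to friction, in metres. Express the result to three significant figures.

V = 4Q/(πD²) = 4·0.277/(π·0.451²) = 1.734 m/s
Re = VD/ν = 1.734·0.451/1.02×10^-6 = 7.67×10^5 → turbulent
ε/D = 0.24/451 = 5.32×10^-4
Haaland: f = 0.01751
h_f = f(L/D)V²/(2g) = 0.01751·(1360/0.451)·1.734²/(2·9.81) = 8.092 m

h_f ≈ 8.09 m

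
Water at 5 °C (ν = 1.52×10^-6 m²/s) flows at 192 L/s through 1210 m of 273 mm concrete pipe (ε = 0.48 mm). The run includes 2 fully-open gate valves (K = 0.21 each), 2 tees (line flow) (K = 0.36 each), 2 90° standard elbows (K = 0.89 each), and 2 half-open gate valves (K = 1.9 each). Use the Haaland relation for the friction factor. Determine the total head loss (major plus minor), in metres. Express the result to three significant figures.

V = 4Q/(πD²) = 3.280 m/s; V²/2g = 0.5484 m
Re = 5.89×10^5, ε/D = 0.00176 → f = 0.02298 (Haaland)
Major: h_f = f(L/D)·V²/2g = 0.02298·4432·0.5484 = 55.86 m
Minor: ΣK = 6.72; h_m = ΣK·V²/2g = 3.685 m
Total H_L = 55.86 + 3.685 = 59.55 m

H_L ≈ 59.5 m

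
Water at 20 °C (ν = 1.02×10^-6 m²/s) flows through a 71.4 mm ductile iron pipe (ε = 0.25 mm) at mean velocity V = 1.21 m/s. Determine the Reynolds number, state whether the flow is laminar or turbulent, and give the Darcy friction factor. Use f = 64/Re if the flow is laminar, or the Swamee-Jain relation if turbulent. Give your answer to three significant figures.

Re = VD/ν = 1.210·0.0714/1.02×10^-6 = 8.47×10^4
Re > 4000 → turbulent; ε/D = 0.00350
Swamee-Jain: f = 0.02899

Re ≈ 8.47×10^4; turbulent; f ≈ 0.0290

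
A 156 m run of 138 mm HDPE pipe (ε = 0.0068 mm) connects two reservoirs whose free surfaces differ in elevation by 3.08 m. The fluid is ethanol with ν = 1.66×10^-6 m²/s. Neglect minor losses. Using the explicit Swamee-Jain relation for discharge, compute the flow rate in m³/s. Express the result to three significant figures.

Swamee-Jain (Type II): Q = -0.965·√(gD⁵h_f/L)·ln[ε/(3.7D) + √(3.17ν²L/(gD³h_f))]
√(gD⁵h_f/L) = √(9.81·0.138⁵·3.08/156) = 0.003113
ε/(3.7D) = 1.33×10^-5; √(3.17ν²L/(gD³h_f)) = 1.31×10^-4
Q = -0.965·0.003113·ln(1.443×10^-4) = 0.02657 m³/s
Check: V = 1.78 m/s, Re = 1.48×10^5, f = 0.01686, h_f = 3.07 m ≈ 3.08 m ✓

Q ≈ 0.0266 m³/s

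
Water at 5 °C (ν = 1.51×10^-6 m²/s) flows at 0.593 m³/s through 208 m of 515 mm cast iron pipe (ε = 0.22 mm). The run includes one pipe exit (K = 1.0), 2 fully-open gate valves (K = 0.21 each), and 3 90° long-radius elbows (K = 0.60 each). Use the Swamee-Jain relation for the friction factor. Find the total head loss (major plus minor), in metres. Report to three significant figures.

H_L ≈ 4.13 m

V = 4Q/(πD²) = 2.847 m/s; V²/2g = 0.4130 m
Re = 9.71×10^5, ε/D = 4.27×10^-4 → f = 0.01680 (Swamee-Jain)
Major: h_f = f(L/D)·V²/2g = 0.01680·403.9·0.4130 = 2.803 m
Minor: ΣK = 3.22; h_m = ΣK·V²/2g = 1.330 m
Total H_L = 2.803 + 1.330 = 4.133 m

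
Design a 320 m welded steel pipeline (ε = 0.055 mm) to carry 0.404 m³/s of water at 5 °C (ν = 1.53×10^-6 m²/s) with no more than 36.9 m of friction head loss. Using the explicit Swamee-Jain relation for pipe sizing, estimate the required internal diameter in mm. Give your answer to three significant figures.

Swamee-Jain (Type III): D = 0.66·[ε^1.25·(LQ²/(gh_f))^4.75 + ν·Q^9.4·(L/(gh_f))^5.2]^0.04
LQ²/(gh_f) = 0.1443; L/(gh_f) = 0.8840
Term 1 = ε^1.25·(…)^4.75 = 4.81×10^-10; Term 2 = ν·Q^9.4·(…)^5.2 = 1.61×10^-10
D = 0.66·(4.81×10^-10 + 1.61×10^-10)^0.04 = 0.2830 m = 283 mm
Check: V = 6.42 m/s, Re = 1.19×10^6, f = 0.01457, h_f = 34.6 m ≈ 36.9 m ✓

D ≈ 283 mm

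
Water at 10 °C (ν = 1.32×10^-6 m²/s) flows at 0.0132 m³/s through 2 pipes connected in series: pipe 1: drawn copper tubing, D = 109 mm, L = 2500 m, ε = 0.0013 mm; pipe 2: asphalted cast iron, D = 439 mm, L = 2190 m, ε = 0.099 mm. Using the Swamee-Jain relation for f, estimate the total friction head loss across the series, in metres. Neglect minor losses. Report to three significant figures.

Pipe 1: V = 1.415 m/s, Re = 1.17×10^5, ε/D = 1.19×10^-5, f = 0.01738, h_1 = f(L/D)V²/2g = 40.65 m
Pipe 2: V = 0.08721 m/s, Re = 2.90×10^4, ε/D = 2.26×10^-4, f = 0.02423, h_2 = f(L/D)V²/2g = 0.04686 m
Series → Q common, losses add: H = Σh = 40.70 m

H ≈ 40.7 m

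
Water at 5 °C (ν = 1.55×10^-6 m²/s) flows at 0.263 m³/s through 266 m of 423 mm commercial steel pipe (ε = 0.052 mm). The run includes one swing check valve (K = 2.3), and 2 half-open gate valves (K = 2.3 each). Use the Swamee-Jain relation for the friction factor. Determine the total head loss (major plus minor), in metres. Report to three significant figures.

H_L ≈ 2.88 m

V = 4Q/(πD²) = 1.871 m/s; V²/2g = 0.1785 m
Re = 5.11×10^5, ε/D = 1.23×10^-4 → f = 0.01470 (Swamee-Jain)
Major: h_f = f(L/D)·V²/2g = 0.01470·628.8·0.1785 = 1.650 m
Minor: ΣK = 6.90; h_m = ΣK·V²/2g = 1.232 m
Total H_L = 1.650 + 1.232 = 2.881 m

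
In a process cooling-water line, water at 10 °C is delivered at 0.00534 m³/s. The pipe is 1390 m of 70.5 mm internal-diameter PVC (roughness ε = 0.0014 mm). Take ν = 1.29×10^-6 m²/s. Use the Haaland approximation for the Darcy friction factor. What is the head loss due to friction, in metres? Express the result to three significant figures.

h_f ≈ 35.8 m

V = 4Q/(πD²) = 4·0.00534/(π·0.0705²) = 1.368 m/s
Re = VD/ν = 1.368·0.0705/1.29×10^-6 = 7.48×10^4 → turbulent
ε/D = 0.0014/70.5 = 1.99×10^-5
Haaland: f = 0.01902
h_f = f(L/D)V²/(2g) = 0.01902·(1390/0.0705)·1.368²/(2·9.81) = 35.77 m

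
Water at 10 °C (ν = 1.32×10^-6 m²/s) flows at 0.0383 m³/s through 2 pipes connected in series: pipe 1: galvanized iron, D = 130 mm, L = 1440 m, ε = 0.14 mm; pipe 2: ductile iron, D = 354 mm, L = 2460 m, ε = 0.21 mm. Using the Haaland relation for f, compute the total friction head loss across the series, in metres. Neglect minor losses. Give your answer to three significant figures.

Pipe 1: V = 2.886 m/s, Re = 2.84×10^5, ε/D = 0.00108, f = 0.02088, h_1 = f(L/D)V²/2g = 98.17 m
Pipe 2: V = 0.3891 m/s, Re = 1.04×10^5, ε/D = 5.93×10^-4, f = 0.02035, h_2 = f(L/D)V²/2g = 1.091 m
Series → Q common, losses add: H = Σh = 99.27 m

H ≈ 99.3 m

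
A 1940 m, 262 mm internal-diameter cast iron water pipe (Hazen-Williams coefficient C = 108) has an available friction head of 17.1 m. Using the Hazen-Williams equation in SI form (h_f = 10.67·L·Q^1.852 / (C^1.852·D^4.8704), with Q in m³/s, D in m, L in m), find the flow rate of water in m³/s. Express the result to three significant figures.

Q ≈ 0.0690 m³/s

Rearranging: Q = [h_f·C^1.852·D^4.8704 / (10.67·L)]^(1/1.852)
Q = [17.1·108^1.852·0.262^4.8704 / (10.67·1940)]^0.540 = 0.06902 m³/s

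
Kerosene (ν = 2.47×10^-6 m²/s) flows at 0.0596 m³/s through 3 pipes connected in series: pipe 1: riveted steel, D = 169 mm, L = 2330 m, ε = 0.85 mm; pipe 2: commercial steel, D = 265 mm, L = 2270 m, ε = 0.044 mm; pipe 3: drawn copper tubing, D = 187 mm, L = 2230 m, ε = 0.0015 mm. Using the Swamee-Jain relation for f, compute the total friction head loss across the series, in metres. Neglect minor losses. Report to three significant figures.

Pipe 1: V = 2.657 m/s, Re = 1.82×10^5, ε/D = 0.00503, f = 0.03113, h_1 = f(L/D)V²/2g = 154.4 m
Pipe 2: V = 1.081 m/s, Re = 1.16×10^5, ε/D = 1.66×10^-4, f = 0.01835, h_2 = f(L/D)V²/2g = 9.356 m
Pipe 3: V = 2.170 m/s, Re = 1.64×10^5, ε/D = 8.02×10^-6, f = 0.01621, h_3 = f(L/D)V²/2g = 46.40 m
Series → Q common, losses add: H = Σh = 210.2 m

H ≈ 210 m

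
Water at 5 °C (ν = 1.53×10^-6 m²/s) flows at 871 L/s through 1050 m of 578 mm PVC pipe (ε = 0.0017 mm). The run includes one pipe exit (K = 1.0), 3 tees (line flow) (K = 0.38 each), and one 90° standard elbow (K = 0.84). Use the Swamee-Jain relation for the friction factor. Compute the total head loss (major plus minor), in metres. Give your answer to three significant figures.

H_L ≈ 13.2 m

V = 4Q/(πD²) = 3.319 m/s; V²/2g = 0.5616 m
Re = 1.25×10^6, ε/D = 2.94×10^-6 → f = 0.01126 (Swamee-Jain)
Major: h_f = f(L/D)·V²/2g = 0.01126·1817·0.5616 = 11.49 m
Minor: ΣK = 2.98; h_m = ΣK·V²/2g = 1.674 m
Total H_L = 11.49 + 1.674 = 13.16 m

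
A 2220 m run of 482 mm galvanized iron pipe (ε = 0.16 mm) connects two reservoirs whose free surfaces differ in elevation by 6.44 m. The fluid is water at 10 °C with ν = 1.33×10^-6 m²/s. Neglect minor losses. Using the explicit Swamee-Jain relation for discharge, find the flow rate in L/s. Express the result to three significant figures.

Swamee-Jain (Type II): Q = -0.965·√(gD⁵h_f/L)·ln[ε/(3.7D) + √(3.17ν²L/(gD³h_f))]
√(gD⁵h_f/L) = √(9.81·0.482⁵·6.44/2220) = 0.02721
ε/(3.7D) = 8.97×10^-5; √(3.17ν²L/(gD³h_f)) = 4.19×10^-5
Q = -0.965·0.02721·ln(1.317×10^-4) = 0.2346 m³/s
Check: V = 1.29 m/s, Re = 4.66×10^5, f = 0.01670, h_f = 6.48 m ≈ 6.44 m ✓

Q ≈ 235 L/s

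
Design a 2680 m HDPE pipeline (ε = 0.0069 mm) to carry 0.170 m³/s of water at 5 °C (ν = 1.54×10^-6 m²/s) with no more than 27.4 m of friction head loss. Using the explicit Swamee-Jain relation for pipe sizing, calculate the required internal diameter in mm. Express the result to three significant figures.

D ≈ 321 mm

Swamee-Jain (Type III): D = 0.66·[ε^1.25·(LQ²/(gh_f))^4.75 + ν·Q^9.4·(L/(gh_f))^5.2]^0.04
LQ²/(gh_f) = 0.2881; L/(gh_f) = 9.970
Term 1 = ε^1.25·(…)^4.75 = 9.59×10^-10; Term 2 = ν·Q^9.4·(…)^5.2 = 1.40×10^-8
D = 0.66·(9.59×10^-10 + 1.40×10^-8)^0.04 = 0.3211 m = 321 mm
Check: V = 2.10 m/s, Re = 4.38×10^5, f = 0.01372, h_f = 25.7 m ≈ 27.4 m ✓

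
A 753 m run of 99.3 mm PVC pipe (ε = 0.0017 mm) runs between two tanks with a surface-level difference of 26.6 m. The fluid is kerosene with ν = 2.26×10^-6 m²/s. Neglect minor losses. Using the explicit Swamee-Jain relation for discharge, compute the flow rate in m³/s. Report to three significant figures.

Swamee-Jain (Type II): Q = -0.965·√(gD⁵h_f/L)·ln[ε/(3.7D) + √(3.17ν²L/(gD³h_f))]
√(gD⁵h_f/L) = √(9.81·0.0993⁵·26.6/753) = 0.001829
ε/(3.7D) = 4.63×10^-6; √(3.17ν²L/(gD³h_f)) = 2.18×10^-4
Q = -0.965·0.001829·ln(2.231×10^-4) = 0.01484 m³/s
Check: V = 1.92 m/s, Re = 8.42×10^4, f = 0.01862, h_f = 26.4 m ≈ 26.6 m ✓

Q ≈ 0.0148 m³/s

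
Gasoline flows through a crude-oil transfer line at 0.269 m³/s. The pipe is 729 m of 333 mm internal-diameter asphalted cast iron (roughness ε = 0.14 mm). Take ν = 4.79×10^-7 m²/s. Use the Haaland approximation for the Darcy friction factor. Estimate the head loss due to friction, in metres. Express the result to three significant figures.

V = 4Q/(πD²) = 4·0.269/(π·0.333²) = 3.089 m/s
Re = VD/ν = 3.089·0.333/4.79×10^-7 = 2.15×10^6 → turbulent
ε/D = 0.14/333 = 4.20×10^-4
Haaland: f = 0.01634
h_f = f(L/D)V²/(2g) = 0.01634·(729/0.333)·3.089²/(2·9.81) = 17.39 m

h_f ≈ 17.4 m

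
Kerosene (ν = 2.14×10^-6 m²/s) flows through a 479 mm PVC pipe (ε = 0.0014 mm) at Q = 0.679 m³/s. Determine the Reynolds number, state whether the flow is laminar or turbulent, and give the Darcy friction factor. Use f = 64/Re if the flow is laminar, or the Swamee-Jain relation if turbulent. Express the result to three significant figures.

V = 4Q/(πD²) = 3.768 m/s
Re = VD/ν = 3.768·0.479/2.14×10^-6 = 8.43×10^5
Re > 4000 → turbulent; ε/D = 2.92×10^-6
Swamee-Jain: f = 0.01201

Re ≈ 8.43×10^5; turbulent; f ≈ 0.0120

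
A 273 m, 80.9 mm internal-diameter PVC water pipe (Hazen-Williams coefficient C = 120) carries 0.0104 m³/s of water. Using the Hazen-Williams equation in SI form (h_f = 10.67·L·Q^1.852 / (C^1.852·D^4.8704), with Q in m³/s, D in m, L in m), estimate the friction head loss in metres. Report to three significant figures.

h_f = 10.67·273·0.0104^1.852 / (120^1.852·0.0809^4.8704) = 18.20 m

h_f ≈ 18.2 m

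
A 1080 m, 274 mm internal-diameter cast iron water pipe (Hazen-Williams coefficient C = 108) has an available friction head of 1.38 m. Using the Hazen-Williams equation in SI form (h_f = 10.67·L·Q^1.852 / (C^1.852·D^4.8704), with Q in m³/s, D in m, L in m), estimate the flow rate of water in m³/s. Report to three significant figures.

Q ≈ 0.0274 m³/s

Rearranging: Q = [h_f·C^1.852·D^4.8704 / (10.67·L)]^(1/1.852)
Q = [1.38·108^1.852·0.274^4.8704 / (10.67·1080)]^0.540 = 0.02737 m³/s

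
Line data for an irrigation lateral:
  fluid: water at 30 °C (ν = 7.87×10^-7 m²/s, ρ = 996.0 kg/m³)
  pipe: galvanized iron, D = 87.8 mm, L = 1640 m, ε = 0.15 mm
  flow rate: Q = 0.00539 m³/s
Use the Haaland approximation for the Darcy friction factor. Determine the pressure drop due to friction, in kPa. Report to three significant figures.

Δp ≈ 178 kPa

V = 4Q/(πD²) = 4·0.00539/(π·0.0878²) = 0.8902 m/s
Re = VD/ν = 0.8902·0.0878/7.87×10^-7 = 9.93×10^4 → turbulent
ε/D = 0.15/87.8 = 0.00171
Haaland: f = 0.02419
h_f = f(L/D)V²/(2g) = 0.02419·(1640/0.0878)·0.8902²/(2·9.81) = 18.25 m
Δp = ρg·h_f = 996.0·9.81·18.25 = 178.3 kPa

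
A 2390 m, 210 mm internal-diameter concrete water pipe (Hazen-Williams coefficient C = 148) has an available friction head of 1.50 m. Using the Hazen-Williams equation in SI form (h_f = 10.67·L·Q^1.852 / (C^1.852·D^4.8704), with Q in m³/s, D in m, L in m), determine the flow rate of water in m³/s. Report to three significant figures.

Q ≈ 0.0127 m³/s

Rearranging: Q = [h_f·C^1.852·D^4.8704 / (10.67·L)]^(1/1.852)
Q = [1.50·148^1.852·0.210^4.8704 / (10.67·2390)]^0.540 = 0.01269 m³/s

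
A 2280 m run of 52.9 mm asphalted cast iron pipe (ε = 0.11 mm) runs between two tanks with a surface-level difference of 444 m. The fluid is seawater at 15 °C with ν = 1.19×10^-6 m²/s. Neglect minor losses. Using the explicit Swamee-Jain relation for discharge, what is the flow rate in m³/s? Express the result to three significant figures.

Q ≈ 0.00625 m³/s

Swamee-Jain (Type II): Q = -0.965·√(gD⁵h_f/L)·ln[ε/(3.7D) + √(3.17ν²L/(gD³h_f))]
√(gD⁵h_f/L) = √(9.81·0.0529⁵·444/2280) = 8.896×10^-4
ε/(3.7D) = 5.62×10^-4; √(3.17ν²L/(gD³h_f)) = 1.26×10^-4
Q = -0.965·8.896×10^-4·ln(6.880×10^-4) = 0.006251 m³/s
Check: V = 2.84 m/s, Re = 1.26×10^5, f = 0.02521, h_f = 448 m ≈ 444 m ✓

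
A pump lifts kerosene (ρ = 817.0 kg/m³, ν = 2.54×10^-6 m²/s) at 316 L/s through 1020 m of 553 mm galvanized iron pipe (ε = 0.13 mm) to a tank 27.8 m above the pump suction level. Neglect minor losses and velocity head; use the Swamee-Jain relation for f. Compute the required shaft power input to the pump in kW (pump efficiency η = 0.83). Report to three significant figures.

P_shaft ≈ 93.1 kW

V = 4Q/(πD²) = 1.316 m/s; Re = 2.86×10^5; ε/D = 2.35×10^-4; f = 0.01667
h_f = f(L/D)V²/2g = 2.712 m
Total head H = z + h_f = 27.8 + 2.712 = 30.51 m
P_hyd = ρgQH = 817.0·9.81·0.316·30.51 = 77.28 kW
P_shaft = P_hyd/η = 77.28/0.83 = 93.10 kW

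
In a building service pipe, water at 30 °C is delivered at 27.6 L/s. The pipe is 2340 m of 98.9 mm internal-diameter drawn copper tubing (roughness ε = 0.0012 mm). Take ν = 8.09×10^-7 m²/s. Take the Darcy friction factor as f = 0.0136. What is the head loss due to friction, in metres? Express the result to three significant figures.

h_f ≈ 212 m

V = 4Q/(πD²) = 4·0.0276/(π·0.0989²) = 3.593 m/s
h_f = f(L/D)V²/(2g) = 0.01360·(2340/0.0989)·3.593²/(2·9.81) = 211.7 m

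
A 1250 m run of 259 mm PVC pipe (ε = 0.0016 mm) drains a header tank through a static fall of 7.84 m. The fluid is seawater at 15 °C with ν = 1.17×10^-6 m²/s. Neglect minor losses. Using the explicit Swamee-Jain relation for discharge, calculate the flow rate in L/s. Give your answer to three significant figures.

Swamee-Jain (Type II): Q = -0.965·√(gD⁵h_f/L)·ln[ε/(3.7D) + √(3.17ν²L/(gD³h_f))]
√(gD⁵h_f/L) = √(9.81·0.259⁵·7.84/1250) = 0.008468
ε/(3.7D) = 1.67×10^-6; √(3.17ν²L/(gD³h_f)) = 6.37×10^-5
Q = -0.965·0.008468·ln(6.538×10^-5) = 0.07874 m³/s
Check: V = 1.49 m/s, Re = 3.31×10^5, f = 0.01419, h_f = 7.80 m ≈ 7.84 m ✓

Q ≈ 78.7 L/s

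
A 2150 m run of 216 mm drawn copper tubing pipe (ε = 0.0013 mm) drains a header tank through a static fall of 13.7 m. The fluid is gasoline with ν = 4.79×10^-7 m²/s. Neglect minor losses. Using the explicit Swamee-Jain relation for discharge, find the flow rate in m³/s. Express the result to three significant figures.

Q ≈ 0.0536 m³/s

Swamee-Jain (Type II): Q = -0.965·√(gD⁵h_f/L)·ln[ε/(3.7D) + √(3.17ν²L/(gD³h_f))]
√(gD⁵h_f/L) = √(9.81·0.216⁵·13.7/2150) = 0.005421
ε/(3.7D) = 1.63×10^-6; √(3.17ν²L/(gD³h_f)) = 3.40×10^-5
Q = -0.965·0.005421·ln(3.561×10^-5) = 0.05359 m³/s
Check: V = 1.46 m/s, Re = 6.59×10^5, f = 0.01258, h_f = 13.7 m ≈ 13.7 m ✓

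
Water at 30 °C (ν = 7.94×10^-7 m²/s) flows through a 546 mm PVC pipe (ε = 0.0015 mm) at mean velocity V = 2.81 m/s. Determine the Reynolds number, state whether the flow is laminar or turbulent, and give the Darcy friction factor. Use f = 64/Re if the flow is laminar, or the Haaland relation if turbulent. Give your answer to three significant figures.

Re = VD/ν = 2.810·0.546/7.94×10^-7 = 1.93×10^6
Re > 4000 → turbulent; ε/D = 2.75×10^-6
Haaland: f = 0.01047

Re ≈ 1.93×10^6; turbulent; f ≈ 0.0105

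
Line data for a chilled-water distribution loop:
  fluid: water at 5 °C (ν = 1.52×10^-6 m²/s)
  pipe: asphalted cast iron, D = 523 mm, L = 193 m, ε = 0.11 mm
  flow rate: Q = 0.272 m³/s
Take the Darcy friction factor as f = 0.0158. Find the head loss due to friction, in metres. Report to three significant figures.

h_f ≈ 0.476 m

V = 4Q/(πD²) = 4·0.272/(π·0.523²) = 1.266 m/s
h_f = f(L/D)V²/(2g) = 0.01580·(193/0.523)·1.266²/(2·9.81) = 0.4764 m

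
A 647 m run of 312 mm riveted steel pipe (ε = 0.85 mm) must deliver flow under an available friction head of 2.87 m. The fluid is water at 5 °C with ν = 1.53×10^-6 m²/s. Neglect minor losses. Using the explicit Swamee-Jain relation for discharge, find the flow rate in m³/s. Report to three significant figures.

Q ≈ 0.0779 m³/s

Swamee-Jain (Type II): Q = -0.965·√(gD⁵h_f/L)·ln[ε/(3.7D) + √(3.17ν²L/(gD³h_f))]
√(gD⁵h_f/L) = √(9.81·0.312⁵·2.87/647) = 0.01134
ε/(3.7D) = 7.36×10^-4; √(3.17ν²L/(gD³h_f)) = 7.49×10^-5
Q = -0.965·0.01134·ln(8.112×10^-4) = 0.07790 m³/s
Check: V = 1.02 m/s, Re = 2.08×10^5, f = 0.02634, h_f = 2.89 m ≈ 2.87 m ✓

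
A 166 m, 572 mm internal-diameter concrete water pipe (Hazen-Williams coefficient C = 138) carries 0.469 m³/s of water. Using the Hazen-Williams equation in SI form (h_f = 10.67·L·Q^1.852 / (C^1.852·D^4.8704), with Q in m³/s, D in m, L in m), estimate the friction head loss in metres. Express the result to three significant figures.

h_f ≈ 0.721 m

h_f = 10.67·166·0.469^1.852 / (138^1.852·0.572^4.8704) = 0.7208 m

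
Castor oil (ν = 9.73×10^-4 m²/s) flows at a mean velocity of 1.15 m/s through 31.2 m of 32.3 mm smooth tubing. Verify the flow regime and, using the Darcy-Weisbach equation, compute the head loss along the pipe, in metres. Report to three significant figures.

h_f ≈ 109 m

Re = VD/ν = 1.15·0.03230/9.73×10^-4 = 38.2 → laminar (Re < 2300)
f = 64/Re = 1.676
h_f = f(L/D)V²/(2g) = 1.676·(31.2/0.03230)·1.15²/(2·9.81) = 109.2 m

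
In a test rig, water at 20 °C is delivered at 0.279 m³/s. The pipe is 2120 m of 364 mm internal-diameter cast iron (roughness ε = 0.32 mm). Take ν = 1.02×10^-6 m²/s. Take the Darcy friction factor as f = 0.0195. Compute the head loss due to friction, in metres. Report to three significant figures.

V = 4Q/(πD²) = 4·0.279/(π·0.364²) = 2.681 m/s
h_f = f(L/D)V²/(2g) = 0.01950·(2120/0.364)·2.681²/(2·9.81) = 41.61 m

h_f ≈ 41.6 m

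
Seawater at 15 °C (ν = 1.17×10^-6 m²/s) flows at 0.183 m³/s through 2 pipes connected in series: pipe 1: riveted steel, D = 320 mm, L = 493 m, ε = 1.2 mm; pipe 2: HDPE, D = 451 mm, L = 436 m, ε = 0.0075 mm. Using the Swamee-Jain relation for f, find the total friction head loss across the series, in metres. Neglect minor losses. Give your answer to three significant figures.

H ≈ 12.3 m

Pipe 1: V = 2.275 m/s, Re = 6.22×10^5, ε/D = 0.00375, f = 0.02816, h_1 = f(L/D)V²/2g = 11.45 m
Pipe 2: V = 1.146 m/s, Re = 4.42×10^5, ε/D = 1.66×10^-5, f = 0.01363, h_2 = f(L/D)V²/2g = 0.8814 m
Series → Q common, losses add: H = Σh = 12.33 m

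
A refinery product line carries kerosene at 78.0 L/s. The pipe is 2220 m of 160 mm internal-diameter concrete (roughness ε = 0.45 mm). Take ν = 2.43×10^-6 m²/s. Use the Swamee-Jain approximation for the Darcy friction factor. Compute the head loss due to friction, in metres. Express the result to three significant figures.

h_f ≈ 281 m

V = 4Q/(πD²) = 4·0.0780/(π·0.160²) = 3.879 m/s
Re = VD/ν = 3.879·0.160/2.43×10^-6 = 2.55×10^5 → turbulent
ε/D = 0.45/160 = 0.00281
Swamee-Jain: f = 0.02641
h_f = f(L/D)V²/(2g) = 0.02641·(2220/0.160)·3.879²/(2·9.81) = 281.1 m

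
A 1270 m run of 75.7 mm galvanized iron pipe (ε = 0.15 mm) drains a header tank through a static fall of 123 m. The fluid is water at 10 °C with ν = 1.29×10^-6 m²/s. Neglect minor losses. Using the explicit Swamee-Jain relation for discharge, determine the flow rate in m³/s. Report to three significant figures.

Swamee-Jain (Type II): Q = -0.965·√(gD⁵h_f/L)·ln[ε/(3.7D) + √(3.17ν²L/(gD³h_f))]
√(gD⁵h_f/L) = √(9.81·0.0757⁵·123/1270) = 0.001537
ε/(3.7D) = 5.36×10^-4; √(3.17ν²L/(gD³h_f)) = 1.13×10^-4
Q = -0.965·0.001537·ln(6.487×10^-4) = 0.01089 m³/s
Check: V = 2.42 m/s, Re = 1.42×10^5, f = 0.02480, h_f = 124 m ≈ 123 m ✓

Q ≈ 0.0109 m³/s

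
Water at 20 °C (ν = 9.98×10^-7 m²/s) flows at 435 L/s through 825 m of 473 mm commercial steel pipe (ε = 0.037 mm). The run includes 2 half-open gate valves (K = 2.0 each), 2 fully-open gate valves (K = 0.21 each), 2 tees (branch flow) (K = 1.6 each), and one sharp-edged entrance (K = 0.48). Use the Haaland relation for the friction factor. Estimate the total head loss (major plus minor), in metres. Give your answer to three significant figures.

H_L ≈ 9.51 m

V = 4Q/(πD²) = 2.476 m/s; V²/2g = 0.3124 m
Re = 1.17×10^6, ε/D = 7.82×10^-5 → f = 0.01281 (Haaland)
Major: h_f = f(L/D)·V²/2g = 0.01281·1744·0.3124 = 6.980 m
Minor: ΣK = 8.10; h_m = ΣK·V²/2g = 2.530 m
Total H_L = 6.980 + 2.530 = 9.510 m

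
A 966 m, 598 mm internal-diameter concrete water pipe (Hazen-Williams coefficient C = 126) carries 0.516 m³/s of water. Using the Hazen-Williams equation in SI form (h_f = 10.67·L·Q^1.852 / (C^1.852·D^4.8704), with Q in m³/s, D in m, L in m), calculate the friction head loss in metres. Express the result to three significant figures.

h_f ≈ 4.77 m

h_f = 10.67·966·0.516^1.852 / (126^1.852·0.598^4.8704) = 4.771 m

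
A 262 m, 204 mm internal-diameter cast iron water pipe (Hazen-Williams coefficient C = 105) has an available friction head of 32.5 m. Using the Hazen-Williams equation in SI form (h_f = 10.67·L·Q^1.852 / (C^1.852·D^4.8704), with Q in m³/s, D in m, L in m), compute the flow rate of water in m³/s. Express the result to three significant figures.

Q ≈ 0.145 m³/s

Rearranging: Q = [h_f·C^1.852·D^4.8704 / (10.67·L)]^(1/1.852)
Q = [32.5·105^1.852·0.204^4.8704 / (10.67·262)]^0.540 = 0.1449 m³/s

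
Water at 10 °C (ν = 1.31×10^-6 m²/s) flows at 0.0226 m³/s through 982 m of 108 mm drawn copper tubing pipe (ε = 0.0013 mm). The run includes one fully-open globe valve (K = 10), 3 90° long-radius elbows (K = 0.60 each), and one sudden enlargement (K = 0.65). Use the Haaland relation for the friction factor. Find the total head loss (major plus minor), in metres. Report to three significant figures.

H_L ≈ 47.6 m

V = 4Q/(πD²) = 2.467 m/s; V²/2g = 0.3102 m
Re = 2.03×10^5, ε/D = 1.20×10^-5 → f = 0.01552 (Haaland)
Major: h_f = f(L/D)·V²/2g = 0.01552·9093·0.3102 = 43.78 m
Minor: ΣK = 12.4; h_m = ΣK·V²/2g = 3.862 m
Total H_L = 43.78 + 3.862 = 47.64 m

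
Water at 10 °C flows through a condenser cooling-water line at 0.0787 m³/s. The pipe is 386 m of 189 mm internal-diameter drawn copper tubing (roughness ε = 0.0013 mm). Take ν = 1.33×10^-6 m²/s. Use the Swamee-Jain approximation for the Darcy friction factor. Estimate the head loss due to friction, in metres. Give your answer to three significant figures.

h_f ≈ 11.3 m

V = 4Q/(πD²) = 4·0.0787/(π·0.189²) = 2.805 m/s
Re = VD/ν = 2.805·0.189/1.33×10^-6 = 3.99×10^5 → turbulent
ε/D = 0.0013/189 = 6.88×10^-6
Swamee-Jain: f = 0.01373
h_f = f(L/D)V²/(2g) = 0.01373·(386/0.189)·2.805²/(2·9.81) = 11.25 m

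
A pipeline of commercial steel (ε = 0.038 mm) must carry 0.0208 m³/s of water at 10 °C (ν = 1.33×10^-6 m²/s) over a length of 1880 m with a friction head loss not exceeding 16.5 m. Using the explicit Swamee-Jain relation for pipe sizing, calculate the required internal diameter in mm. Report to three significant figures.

D ≈ 152 mm

Swamee-Jain (Type III): D = 0.66·[ε^1.25·(LQ²/(gh_f))^4.75 + ν·Q^9.4·(L/(gh_f))^5.2]^0.04
LQ²/(gh_f) = 0.005025; L/(gh_f) = 11.61
Term 1 = ε^1.25·(…)^4.75 = 3.59×10^-17; Term 2 = ν·Q^9.4·(…)^5.2 = 7.11×10^-17
D = 0.66·(3.59×10^-17 + 7.11×10^-17)^0.04 = 0.1516 m = 152 mm
Check: V = 1.15 m/s, Re = 1.31×10^5, f = 0.01848, h_f = 15.5 m ≈ 16.5 m ✓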